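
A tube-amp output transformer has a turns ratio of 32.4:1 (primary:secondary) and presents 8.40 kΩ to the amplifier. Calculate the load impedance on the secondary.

Z_s ≈ 8.00 Ω

Z_s = Z_p/(N_p/N_s)² = 8400/32.4² = 8.00 Ω.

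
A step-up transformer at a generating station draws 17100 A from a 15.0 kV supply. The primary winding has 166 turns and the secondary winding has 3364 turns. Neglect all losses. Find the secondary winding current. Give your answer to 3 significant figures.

I_s/I_p = N_p/N_s, so I_s = 17100 × 166/3364 = 844 A.

I_s ≈ 844 A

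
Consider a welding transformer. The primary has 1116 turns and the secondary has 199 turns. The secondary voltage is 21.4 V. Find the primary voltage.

V_p ≈ 120 V

V_p/V_s = N_p/N_s, so V_p = 21.4 × 1116/199 = 120 V.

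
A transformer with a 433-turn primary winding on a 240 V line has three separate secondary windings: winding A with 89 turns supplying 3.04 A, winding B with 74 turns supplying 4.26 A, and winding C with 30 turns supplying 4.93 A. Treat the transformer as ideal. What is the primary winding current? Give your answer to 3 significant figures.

I_p ≈ 1.69 A

V_A = 240 × 89/433 = 49.330 V; V_B = 240 × 74/433 = 41.016 V; V_C = 240 × 30/433 = 16.628 V.
P_out = V_A I_A + V_B I_B + V_C I_C = 49.330×3.04 + 41.016×4.26 + 16.628×4.93 = 149.96 + 174.73 + 81.977 = 406.67 W.
Ideal ⇒ P_in = P_out, so I_p = P_out/V_p = 406.67/240 = 1.69 A.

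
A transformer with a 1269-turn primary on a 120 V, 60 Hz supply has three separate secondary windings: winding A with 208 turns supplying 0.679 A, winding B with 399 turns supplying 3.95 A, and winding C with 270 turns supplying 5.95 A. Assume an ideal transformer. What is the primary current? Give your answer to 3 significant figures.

V_A = 120 × 208/1269 = 19.669 V; V_B = 120 × 399/1269 = 37.730 V; V_C = 120 × 270/1269 = 25.532 V.
P_out = V_A I_A + V_B I_B + V_C I_C = 19.669×0.679 + 37.730×3.95 + 25.532×5.95 = 13.355 + 149.04 + 151.91 = 314.31 W.
Ideal ⇒ P_in = P_out, so I_p = P_out/V_p = 314.31/120 = 2.62 A.

I_p ≈ 2.62 A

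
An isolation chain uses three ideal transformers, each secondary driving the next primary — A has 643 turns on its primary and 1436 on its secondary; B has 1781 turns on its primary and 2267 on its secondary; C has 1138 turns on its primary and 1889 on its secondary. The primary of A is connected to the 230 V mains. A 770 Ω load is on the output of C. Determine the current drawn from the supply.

Secondary of A: V = 230.00 × 1436/643 = 513.65 V.
Secondary of B: V = 513.65 × 2267/1781 = 653.82 V.
Secondary of C: V = 653.82 × 1889/1138 = 1085.3 V.
I_load = 1085.3/770 = 1.4095 A, so P_out = 1085.3 × 1.4095 = 1529.7 W.
All ideal ⇒ P_in = P_out, so I_supply = 1529.7/230 = 6.65 A.

I_supply ≈ 6.65 A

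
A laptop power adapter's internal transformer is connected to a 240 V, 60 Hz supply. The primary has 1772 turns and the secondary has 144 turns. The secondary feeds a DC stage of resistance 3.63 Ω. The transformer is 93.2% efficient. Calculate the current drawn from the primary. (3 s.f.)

I_p ≈ 0.468 A

V_s = 240 × 144/1772 = 19.503 V.
I_s = V_s/R = 19.503/3.63 = 5.3728 A.
P_out = V_s I_s = 19.503 × 5.3728 = 104.79 W.
P_in = P_out/η = 104.79/0.932 = 112.43 W.
I_p = P_in/V_p = 112.43/240 = 0.468 A.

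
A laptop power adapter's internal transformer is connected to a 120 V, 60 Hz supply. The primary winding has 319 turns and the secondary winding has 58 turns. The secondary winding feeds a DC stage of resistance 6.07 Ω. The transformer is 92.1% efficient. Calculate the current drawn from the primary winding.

I_p ≈ 0.710 A

V_s = 120 × 58/319 = 21.818 V.
I_s = V_s/R = 21.818/6.07 = 3.5944 A.
P_out = V_s I_s = 21.818 × 3.5944 = 78.424 W.
P_in = P_out/η = 78.424/0.921 = 85.151 W.
I_p = P_in/V_p = 85.151/120 = 0.710 A.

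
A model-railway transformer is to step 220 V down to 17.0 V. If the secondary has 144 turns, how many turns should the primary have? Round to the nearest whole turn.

N_p/N_s = V_p/V_s, so N_p = 144 × 220/17.0 = 1863.5 ≈ 1864 turns.

N_p = 1864 turns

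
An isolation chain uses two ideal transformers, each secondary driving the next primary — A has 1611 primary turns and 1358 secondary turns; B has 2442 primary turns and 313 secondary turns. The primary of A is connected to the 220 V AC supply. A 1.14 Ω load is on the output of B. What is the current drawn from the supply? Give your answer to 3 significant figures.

I_supply ≈ 2.25 A

Secondary of A: V = 220.00 × 1358/1611 = 185.45 V.
Secondary of B: V = 185.45 × 313/2442 = 23.770 V.
I_load = 23.770/1.14 = 20.851 A, so P_out = 23.770 × 20.851 = 495.62 W.
All ideal ⇒ P_in = P_out, so I_supply = 495.62/220 = 2.25 A.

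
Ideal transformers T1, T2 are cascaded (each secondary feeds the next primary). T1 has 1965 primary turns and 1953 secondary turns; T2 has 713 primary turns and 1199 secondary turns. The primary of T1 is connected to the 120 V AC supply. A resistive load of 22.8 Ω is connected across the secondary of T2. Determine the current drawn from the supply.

I_supply ≈ 14.7 A

After T1: V = 120.00 × 1953/1965 = 119.27 V.
After T2: V = 119.27 × 1199/713 = 200.56 V.
I_load = 200.56/22.8 = 8.7966 A, so P_out = 200.56 × 8.7966 = 1764.3 W.
All ideal ⇒ P_in = P_out, so I_supply = 1764.3/120 = 14.7 A.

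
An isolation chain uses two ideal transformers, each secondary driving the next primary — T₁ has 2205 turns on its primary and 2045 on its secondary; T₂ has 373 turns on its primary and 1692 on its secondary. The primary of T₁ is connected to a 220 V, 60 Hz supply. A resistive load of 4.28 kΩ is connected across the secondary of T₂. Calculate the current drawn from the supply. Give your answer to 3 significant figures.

I_supply ≈ 0.910 A

Secondary of T₁: V = 220.00 × 2045/2205 = 204.04 V.
Secondary of T₂: V = 204.04 × 1692/373 = 925.55 V.
I_load = 925.55/4280 = 0.21625 A, so P_out = 925.55 × 0.21625 = 200.15 W.
All ideal ⇒ P_in = P_out, so I_supply = 200.15/220 = 0.910 A.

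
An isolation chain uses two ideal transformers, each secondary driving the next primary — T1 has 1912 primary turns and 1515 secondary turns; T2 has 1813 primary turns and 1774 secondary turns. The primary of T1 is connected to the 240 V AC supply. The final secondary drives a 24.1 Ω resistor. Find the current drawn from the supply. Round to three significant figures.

After T1: V = 240.00 × 1515/1912 = 190.17 V.
After T2: V = 190.17 × 1774/1813 = 186.08 V.
I_load = 186.08/24.1 = 7.7210 A, so P_out = 186.08 × 7.7210 = 1436.7 W.
All ideal ⇒ P_in = P_out, so I_supply = 1436.7/240 = 5.99 A.

I_supply ≈ 5.99 A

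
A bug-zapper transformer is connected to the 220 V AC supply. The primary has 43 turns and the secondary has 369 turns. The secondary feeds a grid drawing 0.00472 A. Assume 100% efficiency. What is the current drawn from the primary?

For an ideal transformer I_p N_p = I_s N_s, so I_p = 0.00472 × 369/43 = 0.0405 A.

I_p ≈ 0.0405 A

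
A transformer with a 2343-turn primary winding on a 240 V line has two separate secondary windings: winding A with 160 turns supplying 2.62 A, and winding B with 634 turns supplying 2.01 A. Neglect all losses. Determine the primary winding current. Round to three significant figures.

I_p ≈ 0.723 A

V_A = 240 × 160/2343 = 16.389 V; V_B = 240 × 634/2343 = 64.942 V.
P_out = V_A I_A + V_B I_B = 16.389×2.62 + 64.942×2.01 = 42.940 + 130.53 = 173.47 W.
Ideal ⇒ P_in = P_out, so I_p = P_out/V_p = 173.47/240 = 0.723 A.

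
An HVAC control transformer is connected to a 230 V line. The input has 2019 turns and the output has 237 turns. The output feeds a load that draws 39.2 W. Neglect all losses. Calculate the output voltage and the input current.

V_out ≈ 27.0 V, I_in ≈ 0.170 A

V_out = V_in × N_out/N_in = 230 × 237/2019 = 26.999 V.
I_out = P/V_out = 39.2/26.999 = 1.4519 A.
I_in = I_out × N_out/N_in = 1.4519 × 237/2019 = 0.170 A.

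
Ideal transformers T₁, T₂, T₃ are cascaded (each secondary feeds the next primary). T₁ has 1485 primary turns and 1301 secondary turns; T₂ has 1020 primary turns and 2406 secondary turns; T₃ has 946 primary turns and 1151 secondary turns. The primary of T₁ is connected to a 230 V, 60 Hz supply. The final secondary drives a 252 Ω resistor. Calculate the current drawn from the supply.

I_supply ≈ 5.77 A

Secondary of T₁: V = 230.00 × 1301/1485 = 201.50 V.
Secondary of T₂: V = 201.50 × 2406/1020 = 475.31 V.
Secondary of T₃: V = 475.31 × 1151/946 = 578.31 V.
I_load = 578.31/252 = 2.2949 A, so P_out = 578.31 × 2.2949 = 1327.1 W.
All ideal ⇒ P_in = P_out, so I_supply = 1327.1/230 = 5.77 A.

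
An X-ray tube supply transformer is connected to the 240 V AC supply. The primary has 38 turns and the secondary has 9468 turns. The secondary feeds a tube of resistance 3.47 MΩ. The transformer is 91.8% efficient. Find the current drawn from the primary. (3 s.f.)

I_p ≈ 4.68 A

V_s = 240 × 9468/38 = 59798 V.
I_s = V_s/R = 59798/(3.47×10^6) = 0.017233 A.
P_out = V_s I_s = 59798 × 0.017233 = 1030.5 W.
P_in = P_out/η = 1030.5/0.918 = 1122.5 W.
I_p = P_in/V_p = 1122.5/240 = 4.68 A.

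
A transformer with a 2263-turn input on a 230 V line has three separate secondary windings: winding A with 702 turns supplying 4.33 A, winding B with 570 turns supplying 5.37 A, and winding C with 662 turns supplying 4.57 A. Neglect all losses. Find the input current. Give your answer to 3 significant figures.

V_A = 230 × 702/2263 = 71.348 V; V_B = 230 × 570/2263 = 57.932 V; V_C = 230 × 662/2263 = 67.282 V.
P_out = V_A I_A + V_B I_B + V_C I_C = 71.348×4.33 + 57.932×5.37 + 67.282×4.57 = 308.94 + 311.09 + 307.48 = 927.51 W.
Ideal ⇒ P_in = P_out, so I_in = P_out/V_in = 927.51/230 = 4.03 A.

I_in ≈ 4.03 A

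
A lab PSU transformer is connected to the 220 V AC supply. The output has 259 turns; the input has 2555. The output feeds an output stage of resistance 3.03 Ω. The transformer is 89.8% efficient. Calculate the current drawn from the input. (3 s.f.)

I_in ≈ 0.831 A

V_out = 220 × 259/2555 = 22.301 V.
I_out = V_out/R = 22.301/3.03 = 7.3602 A.
P_out = V_out I_out = 22.301 × 7.3602 = 164.14 W.
P_in = P_out/η = 164.14/0.898 = 182.79 W.
I_in = P_in/V_in = 182.79/220 = 0.831 A.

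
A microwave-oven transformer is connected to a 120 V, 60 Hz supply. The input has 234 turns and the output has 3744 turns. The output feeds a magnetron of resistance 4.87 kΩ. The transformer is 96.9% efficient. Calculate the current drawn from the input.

V_out = 120 × 3744/234 = 1920.0 V.
I_out = V_out/R = 1920.0/4870 = 0.39425 A.
P_out = V_out I_out = 1920.0 × 0.39425 = 756.96 W.
P_in = P_out/η = 756.96/0.969 = 781.18 W.
I_in = P_in/V_in = 781.18/120 = 6.51 A.

I_in ≈ 6.51 A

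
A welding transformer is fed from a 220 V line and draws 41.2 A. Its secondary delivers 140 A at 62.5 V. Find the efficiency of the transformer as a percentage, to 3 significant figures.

P_in = 220 × 41.2 = 9064.00 W.
P_out = 62.5 × 140 = 8750.00 W.
η = P_out/P_in = 8750.00/9064.00 = 0.965.

η ≈ 96.5%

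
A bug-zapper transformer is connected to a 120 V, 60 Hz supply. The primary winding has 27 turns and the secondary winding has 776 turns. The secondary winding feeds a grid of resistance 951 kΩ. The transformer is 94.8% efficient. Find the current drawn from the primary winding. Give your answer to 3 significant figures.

I_p ≈ 0.110 A

V_s = 120 × 776/27 = 3448.9 V.
I_s = V_s/R = 3448.9/951000 = 0.0036266 A.
P_out = V_s I_s = 3448.9 × 0.0036266 = 12.508 W.
P_in = P_out/η = 12.508/0.948 = 13.194 W.
I_p = P_in/V_p = 13.194/120 = 0.110 A.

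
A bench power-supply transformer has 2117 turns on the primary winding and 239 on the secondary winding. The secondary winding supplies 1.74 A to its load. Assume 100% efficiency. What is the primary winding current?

For an ideal transformer I_p/I_s = N_s/N_p, so I_p = 1.74 × 239/2117 = 0.196 A.

I_p ≈ 0.196 A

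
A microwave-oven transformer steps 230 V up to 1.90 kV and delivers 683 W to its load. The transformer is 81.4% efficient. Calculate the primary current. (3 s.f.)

I_p ≈ 3.65 A

P_in = P_out/η = 683/0.814 = 839.07 W.
I_p = P_in/V_p = 839.07/230 = 3.65 A.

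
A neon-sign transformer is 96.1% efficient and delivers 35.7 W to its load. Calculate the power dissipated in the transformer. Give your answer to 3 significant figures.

P_loss ≈ 1.45 W

P_in = P_out/η = 35.7/0.961 = 37.1488 W.
P_loss = P_in − P_out = 37.1488 − 35.7 = 1.45 W.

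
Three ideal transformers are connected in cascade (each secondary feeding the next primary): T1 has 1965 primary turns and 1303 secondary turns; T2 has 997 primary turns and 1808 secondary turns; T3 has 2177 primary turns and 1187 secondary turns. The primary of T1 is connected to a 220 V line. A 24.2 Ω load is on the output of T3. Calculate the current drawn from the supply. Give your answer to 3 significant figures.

After T1: V = 220.00 × 1303/1965 = 145.88 V.
After T2: V = 145.88 × 1808/997 = 264.55 V.
After T3: V = 264.55 × 1187/2177 = 144.24 V.
I_load = 144.24/24.2 = 5.9605 A, so P_out = 144.24 × 5.9605 = 859.78 W.
All ideal ⇒ P_in = P_out, so I_supply = 859.78/220 = 3.91 A.

I_supply ≈ 3.91 A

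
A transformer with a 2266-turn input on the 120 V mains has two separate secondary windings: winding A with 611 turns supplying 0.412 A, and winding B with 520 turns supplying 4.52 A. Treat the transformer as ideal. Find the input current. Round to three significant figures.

I_in ≈ 1.15 A

V_A = 120 × 611/2266 = 32.357 V; V_B = 120 × 520/2266 = 27.538 V.
P_out = V_A I_A + V_B I_B = 32.357×0.412 + 27.538×4.52 = 13.331 + 124.47 = 137.80 W.
Ideal ⇒ P_in = P_out, so I_in = P_out/V_in = 137.80/120 = 1.15 A.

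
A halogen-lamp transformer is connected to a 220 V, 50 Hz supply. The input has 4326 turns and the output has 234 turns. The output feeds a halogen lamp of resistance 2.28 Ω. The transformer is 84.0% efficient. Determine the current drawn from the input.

I_in ≈ 0.336 A

V_out = 220 × 234/4326 = 11.900 V.
I_out = V_out/R = 11.900/2.28 = 5.2194 A.
P_out = V_out I_out = 11.900 × 5.2194 = 62.111 W.
P_in = P_out/η = 62.111/0.840 = 73.942 W.
I_in = P_in/V_in = 73.942/220 = 0.336 A.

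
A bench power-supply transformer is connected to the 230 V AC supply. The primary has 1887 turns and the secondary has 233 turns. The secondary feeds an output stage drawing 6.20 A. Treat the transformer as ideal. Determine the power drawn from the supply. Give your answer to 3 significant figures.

P ≈ 176 W

I_p = I_s × N_s/N_p = 6.20 × 233/1887 = 0.76555 A.
P = V_p I_p = 230 × 0.76555 = 176 W.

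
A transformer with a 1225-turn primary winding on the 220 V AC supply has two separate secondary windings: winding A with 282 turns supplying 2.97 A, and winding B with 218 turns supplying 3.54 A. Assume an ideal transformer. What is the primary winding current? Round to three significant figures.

V_A = 220 × 282/1225 = 50.645 V; V_B = 220 × 218/1225 = 39.151 V.
P_out = V_A I_A + V_B I_B = 50.645×2.97 + 39.151×3.54 = 150.42 + 138.59 = 289.01 W.
Ideal ⇒ P_in = P_out, so I_p = P_out/V_p = 289.01/220 = 1.31 A.

I_p ≈ 1.31 A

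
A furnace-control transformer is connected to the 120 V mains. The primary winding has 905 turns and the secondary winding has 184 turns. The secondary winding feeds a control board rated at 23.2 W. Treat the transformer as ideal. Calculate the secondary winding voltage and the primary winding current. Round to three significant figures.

V_s = V_p × N_s/N_p = 120 × 184/905 = 24.398 V.
I_s = P/V_s = 23.2/24.398 = 0.95091 A.
I_p = I_s × N_s/N_p = 0.95091 × 184/905 = 0.193 A.

V_s ≈ 24.4 V, I_p ≈ 0.193 A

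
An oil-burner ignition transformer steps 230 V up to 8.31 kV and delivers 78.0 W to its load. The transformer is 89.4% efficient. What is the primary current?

I_p ≈ 0.379 A

P_in = P_out/η = 78.0/0.894 = 87.248 W.
I_p = P_in/V_p = 87.248/230 = 0.379 A.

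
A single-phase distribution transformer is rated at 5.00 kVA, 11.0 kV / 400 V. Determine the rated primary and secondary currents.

I_p ≈ 0.455 A, I_s ≈ 12.5 A

I_p = S/V_p = 5000/11000 = 0.455 A.
I_s = S/V_s = 5000/400 = 12.5 A.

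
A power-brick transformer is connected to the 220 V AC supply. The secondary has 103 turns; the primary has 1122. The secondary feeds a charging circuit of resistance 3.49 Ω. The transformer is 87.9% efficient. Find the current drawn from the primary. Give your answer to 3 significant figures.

V_s = 220 × 103/1122 = 20.196 V.
I_s = V_s/R = 20.196/3.49 = 5.7868 A.
P_out = V_s I_s = 20.196 × 5.7868 = 116.87 W.
P_in = P_out/η = 116.87/0.879 = 132.96 W.
I_p = P_in/V_p = 132.96/220 = 0.604 A.

I_p ≈ 0.604 A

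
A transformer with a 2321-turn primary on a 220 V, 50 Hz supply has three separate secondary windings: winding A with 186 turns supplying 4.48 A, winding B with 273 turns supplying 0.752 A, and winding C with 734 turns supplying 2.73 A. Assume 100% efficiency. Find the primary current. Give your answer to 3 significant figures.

I_p ≈ 1.31 A

V_A = 220 × 186/2321 = 17.630 V; V_B = 220 × 273/2321 = 25.877 V; V_C = 220 × 734/2321 = 69.573 V.
P_out = V_A I_A + V_B I_B + V_C I_C = 17.630×4.48 + 25.877×0.752 + 69.573×2.73 = 78.984 + 19.459 + 189.94 = 288.38 W.
Ideal ⇒ P_in = P_out, so I_p = P_out/V_p = 288.38/220 = 1.31 A.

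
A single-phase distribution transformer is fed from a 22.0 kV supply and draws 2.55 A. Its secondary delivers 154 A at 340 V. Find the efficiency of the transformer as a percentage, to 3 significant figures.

P_in = 22000 × 2.55 = 56100.0 W.
P_out = 340 × 154 = 52360.0 W.
η = P_out/P_in = 52360.0/56100.0 = 0.933.

η ≈ 93.3%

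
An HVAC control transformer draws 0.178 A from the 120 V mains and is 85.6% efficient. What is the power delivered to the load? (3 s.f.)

P_in = V_in I_in = 120 × 0.178 = 21.360 W.
P_out = η P_in = 0.856 × 21.360 = 18.3 W.

P_out ≈ 18.3 W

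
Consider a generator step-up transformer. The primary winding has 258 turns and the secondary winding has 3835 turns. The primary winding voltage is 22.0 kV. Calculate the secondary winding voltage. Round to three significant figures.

V_s ≈ 327000 V

V_s/V_p = N_s/N_p, so V_s = 22000 × 3835/258 = 327000 V.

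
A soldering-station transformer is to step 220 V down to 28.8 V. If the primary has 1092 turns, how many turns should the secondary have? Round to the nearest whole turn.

N_s/N_p = V_s/V_p, so N_s = 1092 × 28.8/220 = 143.0 ≈ 143 turns.

N_s = 143 turns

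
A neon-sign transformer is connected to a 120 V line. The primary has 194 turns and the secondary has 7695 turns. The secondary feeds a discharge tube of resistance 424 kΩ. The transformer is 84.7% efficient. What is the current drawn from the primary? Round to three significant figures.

I_p ≈ 0.526 A

V_s = 120 × 7695/194 = 4759.8 V.
I_s = V_s/R = 4759.8/424000 = 0.011226 A.
P_out = V_s I_s = 4759.8 × 0.011226 = 53.433 W.
P_in = P_out/η = 53.433/0.847 = 63.085 W.
I_p = P_in/V_p = 63.085/120 = 0.526 A.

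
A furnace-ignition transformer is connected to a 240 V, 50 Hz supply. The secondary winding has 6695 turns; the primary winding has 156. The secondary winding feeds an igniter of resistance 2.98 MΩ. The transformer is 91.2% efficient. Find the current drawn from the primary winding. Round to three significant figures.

V_s = 240 × 6695/156 = 10300 V.
I_s = V_s/R = 10300/(2.98×10^6) = 0.0034564 A.
P_out = V_s I_s = 10300 × 0.0034564 = 35.601 W.
P_in = P_out/η = 35.601/0.912 = 39.036 W.
I_p = P_in/V_p = 39.036/240 = 0.163 A.

I_p ≈ 0.163 A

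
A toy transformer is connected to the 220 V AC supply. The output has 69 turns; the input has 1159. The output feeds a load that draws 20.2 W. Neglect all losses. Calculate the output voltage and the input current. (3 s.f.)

V_out ≈ 13.1 V, I_in ≈ 0.0918 A

V_out = V_in × N_out/N_in = 220 × 69/1159 = 13.097 V.
I_out = P/V_out = 20.2/13.097 = 1.5423 A.
I_in = I_out × N_out/N_in = 1.5423 × 69/1159 = 0.0918 A.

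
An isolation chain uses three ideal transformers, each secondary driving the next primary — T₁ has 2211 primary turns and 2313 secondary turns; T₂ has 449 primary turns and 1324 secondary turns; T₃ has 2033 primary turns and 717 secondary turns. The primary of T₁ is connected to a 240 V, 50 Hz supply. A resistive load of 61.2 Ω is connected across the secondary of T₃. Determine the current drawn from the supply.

I_supply ≈ 4.64 A

Secondary of T₁: V = 240.00 × 2313/2211 = 251.07 V.
Secondary of T₂: V = 251.07 × 1324/449 = 740.35 V.
Secondary of T₃: V = 740.35 × 717/2033 = 261.11 V.
I_load = 261.11/61.2 = 4.2665 A, so P_out = 261.11 × 4.2665 = 1114.0 W.
All ideal ⇒ P_in = P_out, so I_supply = 1114.0/240 = 4.64 A.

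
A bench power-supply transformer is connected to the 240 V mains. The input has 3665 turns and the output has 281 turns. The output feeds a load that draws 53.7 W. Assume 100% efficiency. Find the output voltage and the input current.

V_out ≈ 18.4 V, I_in ≈ 0.224 A

V_out = V_in × N_out/N_in = 240 × 281/3665 = 18.401 V.
I_out = P/V_out = 53.7/18.401 = 2.9183 A.
I_in = I_out × N_out/N_in = 2.9183 × 281/3665 = 0.224 A.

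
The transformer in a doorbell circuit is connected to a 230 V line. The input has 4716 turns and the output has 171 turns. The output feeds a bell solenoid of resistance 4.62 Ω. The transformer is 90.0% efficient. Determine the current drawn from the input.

I_in ≈ 0.0727 A

V_out = 230 × 171/4716 = 8.3397 V.
I_out = V_out/R = 8.3397/4.62 = 1.8051 A.
P_out = V_out I_out = 8.3397 × 1.8051 = 15.054 W.
P_in = P_out/η = 15.054/0.900 = 16.727 W.
I_in = P_in/V_in = 16.727/230 = 0.0727 A.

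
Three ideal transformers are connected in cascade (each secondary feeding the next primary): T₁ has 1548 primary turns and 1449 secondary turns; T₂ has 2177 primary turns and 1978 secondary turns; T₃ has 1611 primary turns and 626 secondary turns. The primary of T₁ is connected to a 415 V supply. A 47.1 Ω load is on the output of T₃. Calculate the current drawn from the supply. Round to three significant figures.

I_supply ≈ 0.962 A

After T₁: V = 415.00 × 1449/1548 = 388.46 V.
After T₂: V = 388.46 × 1978/2177 = 352.95 V.
After T₃: V = 352.95 × 626/1611 = 137.15 V.
I_load = 137.15/47.1 = 2.9119 A, so P_out = 137.15 × 2.9119 = 399.36 W.
All ideal ⇒ P_in = P_out, so I_supply = 399.36/415 = 0.962 A.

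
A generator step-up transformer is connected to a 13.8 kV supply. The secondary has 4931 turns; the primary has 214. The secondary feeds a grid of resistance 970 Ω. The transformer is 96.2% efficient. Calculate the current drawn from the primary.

I_p ≈ 7850 A

V_s = 13800 × 4931/214 = 317980 V.
I_s = V_s/R = 317980/970 = 327.81 A.
P_out = V_s I_s = 317980 × 327.81 = 1.0424×10^8 W.
P_in = P_out/η = 1.0424×10^8/0.962 = 1.0836×10^8 W.
I_p = P_in/V_p = 1.0836×10^8/13800 = 7850 A.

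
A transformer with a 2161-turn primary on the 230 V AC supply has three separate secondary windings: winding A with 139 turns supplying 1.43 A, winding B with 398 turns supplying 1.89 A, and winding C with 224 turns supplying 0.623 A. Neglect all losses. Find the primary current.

V_A = 230 × 139/2161 = 14.794 V; V_B = 230 × 398/2161 = 42.360 V; V_C = 230 × 224/2161 = 23.841 V.
P_out = V_A I_A + V_B I_B + V_C I_C = 14.794×1.43 + 42.360×1.89 + 23.841×0.623 = 21.156 + 80.060 + 14.853 = 116.07 W.
Ideal ⇒ P_in = P_out, so I_p = P_out/V_p = 116.07/230 = 0.505 A.

I_p ≈ 0.505 A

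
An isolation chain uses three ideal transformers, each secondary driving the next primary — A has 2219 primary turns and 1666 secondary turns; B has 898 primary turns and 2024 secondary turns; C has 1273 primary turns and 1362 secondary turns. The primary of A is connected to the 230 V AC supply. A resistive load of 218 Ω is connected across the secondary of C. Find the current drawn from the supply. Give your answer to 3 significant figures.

Secondary of A: V = 230.00 × 1666/2219 = 172.68 V.
Secondary of B: V = 172.68 × 2024/898 = 389.21 V.
Secondary of C: V = 389.21 × 1362/1273 = 416.42 V.
I_load = 416.42/218 = 1.9102 A, so P_out = 416.42 × 1.9102 = 795.43 W.
All ideal ⇒ P_in = P_out, so I_supply = 795.43/230 = 3.46 A.

I_supply ≈ 3.46 A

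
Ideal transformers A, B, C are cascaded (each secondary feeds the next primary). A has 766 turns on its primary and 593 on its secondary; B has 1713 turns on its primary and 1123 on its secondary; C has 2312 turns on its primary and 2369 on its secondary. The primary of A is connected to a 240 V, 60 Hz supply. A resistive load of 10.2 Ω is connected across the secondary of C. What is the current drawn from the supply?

Secondary of A: V = 240.00 × 593/766 = 185.80 V.
Secondary of B: V = 185.80 × 1123/1713 = 121.80 V.
Secondary of C: V = 121.80 × 2369/2312 = 124.81 V.
I_load = 124.81/10.2 = 12.236 A, so P_out = 124.81 × 12.236 = 1527.1 W.
All ideal ⇒ P_in = P_out, so I_supply = 1527.1/240 = 6.36 A.

I_supply ≈ 6.36 A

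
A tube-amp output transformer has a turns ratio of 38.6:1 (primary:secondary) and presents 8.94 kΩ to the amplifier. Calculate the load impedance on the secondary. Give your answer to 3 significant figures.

Z_s = Z_p/(N_p/N_s)² = 8940/38.6² = 6.00 Ω.

Z_s ≈ 6.00 Ω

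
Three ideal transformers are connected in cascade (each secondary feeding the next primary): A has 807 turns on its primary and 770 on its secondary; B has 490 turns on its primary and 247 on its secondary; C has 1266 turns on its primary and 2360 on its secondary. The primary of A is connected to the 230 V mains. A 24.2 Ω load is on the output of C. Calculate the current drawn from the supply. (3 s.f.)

I_supply ≈ 7.64 A

Secondary of A: V = 230.00 × 770/807 = 219.45 V.
Secondary of B: V = 219.45 × 247/490 = 110.62 V.
Secondary of C: V = 110.62 × 2360/1266 = 206.22 V.
I_load = 206.22/24.2 = 8.5214 A, so P_out = 206.22 × 8.5214 = 1757.2 W.
All ideal ⇒ P_in = P_out, so I_supply = 1757.2/230 = 7.64 A.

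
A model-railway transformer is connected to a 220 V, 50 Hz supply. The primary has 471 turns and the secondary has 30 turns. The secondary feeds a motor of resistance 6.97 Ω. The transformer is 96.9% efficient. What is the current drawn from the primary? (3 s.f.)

V_s = 220 × 30/471 = 14.013 V.
I_s = V_s/R = 14.013/6.97 = 2.0104 A.
P_out = V_s I_s = 14.013 × 2.0104 = 28.172 W.
P_in = P_out/η = 28.172/0.969 = 29.073 W.
I_p = P_in/V_p = 29.073/220 = 0.132 A.

I_p ≈ 0.132 A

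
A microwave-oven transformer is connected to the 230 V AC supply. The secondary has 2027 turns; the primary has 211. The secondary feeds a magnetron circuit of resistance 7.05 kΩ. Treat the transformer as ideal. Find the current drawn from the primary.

I_p ≈ 3.01 A

V_s = V_p × N_s/N_p = 230 × 2027/211 = 2209.5 V.
I_s = V_s/R = 2209.5/7050 = 0.31341 A.
For an ideal transformer I_p N_p = I_s N_s, so I_p = 0.31341 × 2027/211 = 3.01 A.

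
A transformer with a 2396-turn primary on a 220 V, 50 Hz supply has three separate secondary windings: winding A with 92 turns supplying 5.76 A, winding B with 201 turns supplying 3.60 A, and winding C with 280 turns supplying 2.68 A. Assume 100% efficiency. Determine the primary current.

I_p ≈ 0.836 A

V_A = 220 × 92/2396 = 8.4474 V; V_B = 220 × 201/2396 = 18.456 V; V_C = 220 × 280/2396 = 25.710 V.
P_out = V_A I_A + V_B I_B + V_C I_C = 8.4474×5.76 + 18.456×3.60 + 25.710×2.68 = 48.657 + 66.441 + 68.902 = 184.00 W.
Ideal ⇒ P_in = P_out, so I_p = P_out/V_p = 184.00/220 = 0.836 A.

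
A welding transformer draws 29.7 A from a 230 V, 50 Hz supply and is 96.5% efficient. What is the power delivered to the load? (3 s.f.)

P_out ≈ 6590 W

P_in = V_p I_p = 230 × 29.7 = 6831.0 W.
P_out = η P_in = 0.965 × 6831.0 = 6590 W.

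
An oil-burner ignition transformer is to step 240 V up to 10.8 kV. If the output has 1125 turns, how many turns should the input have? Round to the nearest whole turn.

N_in = 25 turns

N_in/N_out = V_in/V_out, so N_in = 1125 × 240/10800 = 25.0 ≈ 25 turns.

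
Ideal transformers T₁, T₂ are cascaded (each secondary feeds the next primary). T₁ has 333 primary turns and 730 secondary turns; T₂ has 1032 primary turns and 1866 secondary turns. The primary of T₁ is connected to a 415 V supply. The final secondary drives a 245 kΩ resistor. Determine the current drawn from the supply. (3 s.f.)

I_supply ≈ 0.0266 A

Secondary of T₁: V = 415.00 × 730/333 = 909.76 V.
Secondary of T₂: V = 909.76 × 1866/1032 = 1645.0 V.
I_load = 1645.0/245000 = 0.0067142 A, so P_out = 1645.0 × 0.0067142 = 11.045 W.
All ideal ⇒ P_in = P_out, so I_supply = 11.045/415 = 0.0266 A.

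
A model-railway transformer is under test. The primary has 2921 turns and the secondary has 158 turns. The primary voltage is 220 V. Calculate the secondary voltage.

V_s/V_p = N_s/N_p, so V_s = 220 × 158/2921 = 11.9 V.

V_s ≈ 11.9 V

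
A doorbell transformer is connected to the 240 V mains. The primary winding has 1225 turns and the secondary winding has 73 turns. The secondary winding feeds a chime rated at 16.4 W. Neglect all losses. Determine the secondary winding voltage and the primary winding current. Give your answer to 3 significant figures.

V_s ≈ 14.3 V, I_p ≈ 0.0683 A

V_s = V_p × N_s/N_p = 240 × 73/1225 = 14.302 V.
I_s = P/V_s = 16.4/14.302 = 1.1467 A.
I_p = I_s × N_s/N_p = 1.1467 × 73/1225 = 0.0683 A.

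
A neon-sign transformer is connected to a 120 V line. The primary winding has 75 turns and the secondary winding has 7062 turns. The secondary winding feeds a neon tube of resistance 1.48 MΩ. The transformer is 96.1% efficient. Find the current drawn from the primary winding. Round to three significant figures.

I_p ≈ 0.748 A

V_s = 120 × 7062/75 = 11299 V.
I_s = V_s/R = 11299/(1.48×10^6) = 0.0076346 A.
P_out = V_s I_s = 11299 × 0.0076346 = 86.265 W.
P_in = P_out/η = 86.265/0.961 = 89.766 W.
I_p = P_in/V_p = 89.766/120 = 0.748 A.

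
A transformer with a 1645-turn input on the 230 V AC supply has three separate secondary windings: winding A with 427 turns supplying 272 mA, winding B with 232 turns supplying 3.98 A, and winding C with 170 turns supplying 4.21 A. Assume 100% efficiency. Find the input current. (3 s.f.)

I_in ≈ 1.07 A

V_A = 230 × 427/1645 = 59.702 V; V_B = 230 × 232/1645 = 32.438 V; V_C = 230 × 170/1645 = 23.769 V.
P_out = V_A I_A + V_B I_B + V_C I_C = 59.702×0.272 + 32.438×3.98 + 23.769×4.21 = 16.239 + 129.10 + 100.07 = 245.41 W.
Ideal ⇒ P_in = P_out, so I_in = P_out/V_in = 245.41/230 = 1.07 A.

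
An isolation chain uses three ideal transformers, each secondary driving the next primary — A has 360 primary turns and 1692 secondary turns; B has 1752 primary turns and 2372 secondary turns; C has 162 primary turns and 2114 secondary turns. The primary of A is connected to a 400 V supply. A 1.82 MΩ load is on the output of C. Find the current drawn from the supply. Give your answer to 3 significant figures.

Secondary of A: V = 400.00 × 1692/360 = 1880.0 V.
Secondary of B: V = 1880.0 × 2372/1752 = 2545.3 V.
Secondary of C: V = 2545.3 × 2114/162 = 33215 V.
I_load = 33215/(1.82×10^6) = 0.018250 A, so P_out = 33215 × 0.018250 = 606.16 W.
All ideal ⇒ P_in = P_out, so I_supply = 606.16/400 = 1.52 A.

I_supply ≈ 1.52 A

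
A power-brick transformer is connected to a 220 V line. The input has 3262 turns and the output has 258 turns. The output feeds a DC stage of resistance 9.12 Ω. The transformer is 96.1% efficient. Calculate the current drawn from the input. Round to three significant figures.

I_in ≈ 0.157 A

V_out = 220 × 258/3262 = 17.400 V.
I_out = V_out/R = 17.400/9.12 = 1.9079 A.
P_out = V_out I_out = 17.400 × 1.9079 = 33.199 W.
P_in = P_out/η = 33.199/0.961 = 34.546 W.
I_in = P_in/V_in = 34.546/220 = 0.157 A.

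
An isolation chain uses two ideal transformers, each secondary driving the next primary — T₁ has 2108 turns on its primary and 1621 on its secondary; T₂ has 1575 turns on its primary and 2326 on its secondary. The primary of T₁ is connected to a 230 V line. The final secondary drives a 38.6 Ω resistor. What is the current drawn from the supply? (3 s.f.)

I_supply ≈ 7.68 A

Secondary of T₁: V = 230.00 × 1621/2108 = 176.86 V.
Secondary of T₂: V = 176.86 × 2326/1575 = 261.20 V.
I_load = 261.20/38.6 = 6.7668 A, so P_out = 261.20 × 6.7668 = 1767.5 W.
All ideal ⇒ P_in = P_out, so I_supply = 1767.5/230 = 7.68 A.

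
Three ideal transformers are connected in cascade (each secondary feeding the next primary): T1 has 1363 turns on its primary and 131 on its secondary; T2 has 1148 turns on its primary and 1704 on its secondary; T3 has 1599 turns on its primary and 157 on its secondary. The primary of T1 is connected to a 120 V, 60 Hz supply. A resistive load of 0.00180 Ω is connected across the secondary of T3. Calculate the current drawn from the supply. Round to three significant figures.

Secondary of T1: V = 120.00 × 131/1363 = 11.533 V.
Secondary of T2: V = 11.533 × 1704/1148 = 17.119 V.
Secondary of T3: V = 17.119 × 157/1599 = 1.6809 V.
I_load = 1.6809/0.00180 = 933.82 A, so P_out = 1.6809 × 933.82 = 1569.6 W.
All ideal ⇒ P_in = P_out, so I_supply = 1569.6/120 = 13.1 A.

I_supply ≈ 13.1 A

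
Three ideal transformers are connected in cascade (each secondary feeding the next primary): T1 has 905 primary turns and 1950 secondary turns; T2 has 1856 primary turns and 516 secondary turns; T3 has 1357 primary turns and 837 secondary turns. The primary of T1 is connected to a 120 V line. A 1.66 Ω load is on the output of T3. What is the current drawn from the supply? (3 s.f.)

I_supply ≈ 9.87 A

Secondary of T1: V = 120.00 × 1950/905 = 258.56 V.
Secondary of T2: V = 258.56 × 516/1856 = 71.885 V.
Secondary of T3: V = 71.885 × 837/1357 = 44.339 V.
I_load = 44.339/1.66 = 26.710 A, so P_out = 44.339 × 26.710 = 1184.3 W.
All ideal ⇒ P_in = P_out, so I_supply = 1184.3/120 = 9.87 A.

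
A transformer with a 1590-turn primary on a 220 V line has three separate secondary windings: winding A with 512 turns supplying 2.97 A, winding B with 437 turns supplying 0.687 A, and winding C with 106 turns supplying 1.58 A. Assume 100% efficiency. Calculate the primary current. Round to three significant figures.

I_p ≈ 1.25 A

V_A = 220 × 512/1590 = 70.843 V; V_B = 220 × 437/1590 = 60.465 V; V_C = 220 × 106/1590 = 14.667 V.
P_out = V_A I_A + V_B I_B + V_C I_C = 70.843×2.97 + 60.465×0.687 + 14.667×1.58 = 210.40 + 41.540 + 23.173 = 275.12 W.
Ideal ⇒ P_in = P_out, so I_p = P_out/V_p = 275.12/220 = 1.25 A.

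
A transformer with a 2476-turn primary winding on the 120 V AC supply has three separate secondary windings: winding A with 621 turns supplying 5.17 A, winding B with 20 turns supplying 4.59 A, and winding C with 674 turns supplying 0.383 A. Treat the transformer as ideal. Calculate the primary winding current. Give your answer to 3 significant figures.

V_A = 120 × 621/2476 = 30.097 V; V_B = 120 × 20/2476 = 0.96931 V; V_C = 120 × 674/2476 = 32.666 V.
P_out = V_A I_A + V_B I_B + V_C I_C = 30.097×5.17 + 0.96931×4.59 + 32.666×0.383 = 155.60 + 4.4491 + 12.511 = 172.56 W.
Ideal ⇒ P_in = P_out, so I_p = P_out/V_p = 172.56/120 = 1.44 A.

I_p ≈ 1.44 A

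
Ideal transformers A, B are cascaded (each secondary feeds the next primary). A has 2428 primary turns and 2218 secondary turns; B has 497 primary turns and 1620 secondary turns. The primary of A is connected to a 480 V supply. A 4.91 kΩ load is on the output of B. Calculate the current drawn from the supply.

After A: V = 480.00 × 2218/2428 = 438.48 V.
After B: V = 438.48 × 1620/497 = 1429.3 V.
I_load = 1429.3/4910 = 0.29109 A, so P_out = 1429.3 × 0.29109 = 416.05 W.
All ideal ⇒ P_in = P_out, so I_supply = 416.05/480 = 0.867 A.

I_supply ≈ 0.867 A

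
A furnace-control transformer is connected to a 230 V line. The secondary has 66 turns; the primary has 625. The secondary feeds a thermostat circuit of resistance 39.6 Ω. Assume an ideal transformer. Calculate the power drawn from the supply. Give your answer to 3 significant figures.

P ≈ 14.9 W

V_s = V_p × N_s/N_p = 230 × 66/625 = 24.288 V.
I_s = V_s/R = 24.288/39.6 = 0.61333 A.
I_p = I_s × N_s/N_p = 0.61333 × 66/625 = 0.064768 A.
P = V_p I_p = 230 × 0.064768 = 14.9 W.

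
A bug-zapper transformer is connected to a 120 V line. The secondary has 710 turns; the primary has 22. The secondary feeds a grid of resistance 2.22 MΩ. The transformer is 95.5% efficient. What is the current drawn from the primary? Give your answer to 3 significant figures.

V_s = 120 × 710/22 = 3872.7 V.
I_s = V_s/R = 3872.7/(2.22×10^6) = 0.0017445 A.
P_out = V_s I_s = 3872.7 × 0.0017445 = 6.7559 W.
P_in = P_out/η = 6.7559/0.955 = 7.0742 W.
I_p = P_in/V_p = 7.0742/120 = 0.0590 A.

I_p ≈ 0.0590 A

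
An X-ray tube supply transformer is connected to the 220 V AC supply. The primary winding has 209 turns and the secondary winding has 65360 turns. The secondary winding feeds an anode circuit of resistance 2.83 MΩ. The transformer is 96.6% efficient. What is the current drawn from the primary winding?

V_s = 220 × 65360/209 = 68800 V.
I_s = V_s/R = 68800/(2.83×10^6) = 0.024311 A.
P_out = V_s I_s = 68800 × 0.024311 = 1672.6 W.
P_in = P_out/η = 1672.6/0.966 = 1731.5 W.
I_p = P_in/V_p = 1731.5/220 = 7.87 A.

I_p ≈ 7.87 A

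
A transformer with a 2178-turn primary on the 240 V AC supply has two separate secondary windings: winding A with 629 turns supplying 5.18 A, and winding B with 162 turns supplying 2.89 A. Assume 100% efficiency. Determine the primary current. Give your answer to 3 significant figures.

V_A = 240 × 629/2178 = 69.311 V; V_B = 240 × 162/2178 = 17.851 V.
P_out = V_A I_A + V_B I_B = 69.311×5.18 + 17.851×2.89 = 359.03 + 51.590 = 410.62 W.
Ideal ⇒ P_in = P_out, so I_p = P_out/V_p = 410.62/240 = 1.71 A.

I_p ≈ 1.71 A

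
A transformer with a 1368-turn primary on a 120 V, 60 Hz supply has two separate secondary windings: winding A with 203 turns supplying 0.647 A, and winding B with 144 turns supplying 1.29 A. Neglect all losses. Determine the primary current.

I_p ≈ 0.232 A

V_A = 120 × 203/1368 = 17.807 V; V_B = 120 × 144/1368 = 12.632 V.
P_out = V_A I_A + V_B I_B = 17.807×0.647 + 12.632×1.29 = 11.521 + 16.295 = 27.816 W.
Ideal ⇒ P_in = P_out, so I_p = P_out/V_p = 27.816/120 = 0.232 A.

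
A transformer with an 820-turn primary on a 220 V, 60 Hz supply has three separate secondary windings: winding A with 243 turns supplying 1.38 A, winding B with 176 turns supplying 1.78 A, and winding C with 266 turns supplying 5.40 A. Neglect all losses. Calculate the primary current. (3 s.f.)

V_A = 220 × 243/820 = 65.195 V; V_B = 220 × 176/820 = 47.220 V; V_C = 220 × 266/820 = 71.366 V.
P_out = V_A I_A + V_B I_B + V_C I_C = 65.195×1.38 + 47.220×1.78 + 71.366×5.40 = 89.969 + 84.051 + 385.38 = 559.40 W.
Ideal ⇒ P_in = P_out, so I_p = P_out/V_p = 559.40/220 = 2.54 A.

I_p ≈ 2.54 A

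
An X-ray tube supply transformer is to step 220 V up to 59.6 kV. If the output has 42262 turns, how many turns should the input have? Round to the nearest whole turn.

N_in = 156 turns

N_in/N_out = V_in/V_out, so N_in = 42262 × 220/59600 = 156.0 ≈ 156 turns.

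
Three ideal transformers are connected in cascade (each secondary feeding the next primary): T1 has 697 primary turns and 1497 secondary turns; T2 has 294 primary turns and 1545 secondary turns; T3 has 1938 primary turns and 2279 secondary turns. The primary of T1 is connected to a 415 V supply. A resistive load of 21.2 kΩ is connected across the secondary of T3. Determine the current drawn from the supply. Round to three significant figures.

After T1: V = 415.00 × 1497/697 = 891.33 V.
After T2: V = 891.33 × 1545/294 = 4684.0 V.
After T3: V = 4684.0 × 2279/1938 = 5508.2 V.
I_load = 5508.2/21200 = 0.25982 A, so P_out = 5508.2 × 0.25982 = 1431.1 W.
All ideal ⇒ P_in = P_out, so I_supply = 1431.1/415 = 3.45 A.

I_supply ≈ 3.45 A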